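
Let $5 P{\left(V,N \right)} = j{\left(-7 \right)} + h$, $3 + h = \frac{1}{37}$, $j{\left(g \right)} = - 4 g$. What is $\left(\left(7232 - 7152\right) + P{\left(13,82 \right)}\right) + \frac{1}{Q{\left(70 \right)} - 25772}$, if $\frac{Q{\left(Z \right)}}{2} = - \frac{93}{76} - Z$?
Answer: $\frac{15486155744}{182178565} \approx 85.005$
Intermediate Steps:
$h = - \frac{110}{37}$ ($h = -3 + \frac{1}{37} = - \frac{110}{37} \approx -2.973$)
$Q{\left(Z \right)} = - \frac{93}{38} - 2 Z$ ($Q{\left(Z \right)} = 2 \left(- \frac{93}{76} - Z\right) = - \frac{93}{38} - 2 Z$)
$P{\left(V,N \right)} = \frac{926}{185}$ ($P{\left(V,N \right)} = \frac{\left(-4\right) \left(-7\right) - \frac{110}{37}}{5} = \frac{28 - \frac{110}{37}}{5} = \frac{1}{5} \cdot \frac{926}{37} = \frac{926}{185}$)
$\left(\left(7232 - 7152\right) + P{\left(13,82 \right)}\right) + \frac{1}{Q{\left(70 \right)} - 25772} = \left(\left(7232 - 7152\right) + \frac{926}{185}\right) + \frac{1}{\left(- \frac{93}{38} - 140\right) - 25772} = \left(80 + \frac{926}{185}\right) + \frac{1}{\left(- \frac{93}{38} - 140\right) - 25772} = \frac{15726}{185} + \frac{1}{- \frac{5413}{38} - 25772} = \frac{15726}{185} + \frac{1}{- \frac{984749}{38}} = \frac{15726}{185} - \frac{38}{984749} = \frac{15486155744}{182178565}$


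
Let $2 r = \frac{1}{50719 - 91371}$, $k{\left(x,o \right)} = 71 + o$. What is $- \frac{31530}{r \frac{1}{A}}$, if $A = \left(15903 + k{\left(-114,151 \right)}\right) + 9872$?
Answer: $66643702574640$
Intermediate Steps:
$r = - \frac{1}{81304}$ ($r = \frac{1}{2 \left(50719 - 91371\right)} = \frac{1}{2 \left(-40652\right)} = \frac{1}{2} \left(- \frac{1}{40652}\right) = - \frac{1}{81304} \approx -1.23 \cdot 10^{-5}$)
$A = 25997$ ($A = \left(15903 + \left(71 + 151\right)\right) + 9872 = \left(15903 + 222\right) + 9872 = 16125 + 9872 = 25997$)
$- \frac{31530}{r \frac{1}{A}} = - \frac{31530}{\left(- \frac{1}{81304}\right) \frac{1}{25997}} = - \frac{31530}{- \frac{1}{2113660088}} = \left(-31530\right) \left(-2113660088\right) = 66643702574640$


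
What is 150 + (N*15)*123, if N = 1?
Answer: 1995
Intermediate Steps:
150 + (N*15)*123 = 150 + (1*15)*123 = 150 + 15*123 = 150 + 1845 = 1995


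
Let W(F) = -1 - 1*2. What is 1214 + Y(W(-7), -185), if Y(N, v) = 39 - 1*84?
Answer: 1169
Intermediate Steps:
W(F) = -3 (W(F) = -1 - 2 = -3)
Y(N, v) = -45 (Y(N, v) = 39 - 84 = -45)
1214 + Y(W(-7), -185) = 1214 - 45 = 1169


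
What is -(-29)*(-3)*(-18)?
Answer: 1566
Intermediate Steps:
-(-29)*(-3)*(-18) = -29*3*(-18) = -87*(-18) = 1566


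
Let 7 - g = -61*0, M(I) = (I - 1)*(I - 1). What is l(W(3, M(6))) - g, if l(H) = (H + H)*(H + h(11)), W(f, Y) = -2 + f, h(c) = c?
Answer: 17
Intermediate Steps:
M(I) = (-1 + I)² (M(I) = (-1 + I)*(-1 + I) = (-1 + I)²)
l(H) = 2*H*(11 + H) (l(H) = (H + H)*(H + 11) = (2*H)*(11 + H) = 2*H*(11 + H))
g = 7 (g = 7 - (-61)*0 = 7 - 1*0 = 7 + 0 = 7)
l(W(3, M(6))) - g = 2*(-2 + 3)*(11 + (-2 + 3)) - 1*7 = 2*1*(11 + 1) - 7 = 2*1*12 - 7 = 24 - 7 = 17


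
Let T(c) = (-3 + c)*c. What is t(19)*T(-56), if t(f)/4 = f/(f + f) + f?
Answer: 257712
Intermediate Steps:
t(f) = 2 + 4*f (t(f) = 4*(f/(f + f) + f) = 4*(f/((2*f)) + f) = 4*((1/(2*f))*f + f) = 4*(1/2 + f) = 2 + 4*f)
T(c) = c*(-3 + c)
t(19)*T(-56) = (2 + 4*19)*(-56*(-3 - 56)) = (2 + 76)*(-56*(-59)) = 78*3304 = 257712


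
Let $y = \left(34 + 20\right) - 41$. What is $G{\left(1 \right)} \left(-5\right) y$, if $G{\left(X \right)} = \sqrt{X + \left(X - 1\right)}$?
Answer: $-65$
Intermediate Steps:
$G{\left(X \right)} = \sqrt{-1 + 2 X}$ ($G{\left(X \right)} = \sqrt{X + \left(-1 + X\right)} = \sqrt{-1 + 2 X}$)
$y = 13$ ($y = 54 - 41 = 13$)
$G{\left(1 \right)} \left(-5\right) y = \sqrt{-1 + 2 \cdot 1} \left(-5\right) 13 = \sqrt{-1 + 2} \left(-5\right) 13 = \sqrt{1} \left(-5\right) 13 = 1 \left(-5\right) 13 = \left(-5\right) 13 = -65$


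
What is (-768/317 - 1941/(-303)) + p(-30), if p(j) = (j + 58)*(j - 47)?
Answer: -68901121/32017 ≈ -2152.0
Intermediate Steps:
p(j) = (-47 + j)*(58 + j) (p(j) = (58 + j)*(-47 + j) = (-47 + j)*(58 + j))
(-768/317 - 1941/(-303)) + p(-30) = (-768/317 - 1941/(-303)) + (-2726 + (-30)² + 11*(-30)) = (-768*1/317 - 1941*(-1/303)) + (-2726 + 900 - 330) = (-768/317 + 647/101) - 2156 = 127531/32017 - 2156 = -68901121/32017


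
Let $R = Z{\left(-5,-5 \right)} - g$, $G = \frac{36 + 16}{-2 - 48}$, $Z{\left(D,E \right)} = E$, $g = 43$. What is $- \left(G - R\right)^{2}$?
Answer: $- \frac{1378276}{625} \approx -2205.2$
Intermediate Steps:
$G = - \frac{26}{25}$ ($G = \frac{52}{-50} = 52 \left(- \frac{1}{50}\right) = - \frac{26}{25} \approx -1.04$)
$R = -48$ ($R = -5 - 43 = -48$)
$- \left(G - R\right)^{2} = - \left(- \frac{26}{25} - -48\right)^{2} = - \left(- \frac{26}{25} + 48\right)^{2} = - \left(\frac{1174}{25}\right)^{2} = \left(-1\right) \frac{1378276}{625} = - \frac{1378276}{625}$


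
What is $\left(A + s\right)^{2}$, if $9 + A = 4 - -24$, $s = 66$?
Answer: $7225$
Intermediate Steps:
$A = 19$ ($A = -9 + \left(4 - -24\right) = -9 + \left(4 + 24\right) = -9 + 28 = 19$)
$\left(A + s\right)^{2} = \left(19 + 66\right)^{2} = 85^{2} = 7225$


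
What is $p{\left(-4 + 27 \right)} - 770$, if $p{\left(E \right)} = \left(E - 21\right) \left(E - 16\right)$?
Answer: $-756$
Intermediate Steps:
$p{\left(E \right)} = \left(-21 + E\right) \left(-16 + E\right)$
$p{\left(-4 + 27 \right)} - 770 = \left(336 + \left(-4 + 27\right)^{2} - 37 \left(-4 + 27\right)\right) - 770 = \left(336 + 23^{2} - 851\right) - 770 = \left(336 + 529 - 851\right) - 770 = 14 - 770 = -756$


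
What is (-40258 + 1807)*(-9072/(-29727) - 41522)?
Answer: 585934102362/367 ≈ 1.5966e+9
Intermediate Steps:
(-40258 + 1807)*(-9072/(-29727) - 41522) = -38451*(-9072*(-1/29727) - 41522) = -38451*(112/367 - 41522) = -38451*(-15238462/367) = 585934102362/367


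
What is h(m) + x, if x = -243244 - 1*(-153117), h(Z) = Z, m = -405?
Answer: -90532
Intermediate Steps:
x = -90127 (x = -243244 + 153117 = -90127)
h(m) + x = -405 - 90127 = -90532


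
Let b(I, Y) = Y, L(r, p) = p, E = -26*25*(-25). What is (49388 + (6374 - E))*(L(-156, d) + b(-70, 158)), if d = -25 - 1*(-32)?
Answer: 6519480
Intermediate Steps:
E = 16250 (E = -650*(-25) = 16250)
d = 7 (d = -25 + 32 = 7)
(49388 + (6374 - E))*(L(-156, d) + b(-70, 158)) = (49388 + (6374 - 1*16250))*(7 + 158) = (49388 + (6374 - 16250))*165 = (49388 - 9876)*165 = 39512*165 = 6519480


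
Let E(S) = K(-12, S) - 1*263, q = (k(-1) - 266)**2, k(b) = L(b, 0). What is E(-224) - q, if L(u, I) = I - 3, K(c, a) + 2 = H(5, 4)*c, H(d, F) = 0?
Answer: -72626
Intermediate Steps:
K(c, a) = -2 (K(c, a) = -2 + 0*c = -2 + 0 = -2)
L(u, I) = -3 + I
k(b) = -3 (k(b) = -3 + 0 = -3)
q = 72361 (q = (-3 - 266)**2 = (-269)**2 = 72361)
E(S) = -265 (E(S) = -2 - 1*263 = -2 - 263 = -265)
E(-224) - q = -265 - 1*72361 = -265 - 72361 = -72626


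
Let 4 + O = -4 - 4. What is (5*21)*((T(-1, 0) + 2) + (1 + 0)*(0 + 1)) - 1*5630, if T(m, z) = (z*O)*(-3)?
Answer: -5315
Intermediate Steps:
O = -12 (O = -4 + (-4 - 4) = -4 - 8 = -12)
T(m, z) = 36*z (T(m, z) = (z*(-12))*(-3) = -12*z*(-3) = 36*z)
(5*21)*((T(-1, 0) + 2) + (1 + 0)*(0 + 1)) - 1*5630 = (5*21)*((36*0 + 2) + (1 + 0)*(0 + 1)) - 1*5630 = 105*((0 + 2) + 1*1) - 5630 = 105*(2 + 1) - 5630 = 105*3 - 5630 = 315 - 5630 = -5315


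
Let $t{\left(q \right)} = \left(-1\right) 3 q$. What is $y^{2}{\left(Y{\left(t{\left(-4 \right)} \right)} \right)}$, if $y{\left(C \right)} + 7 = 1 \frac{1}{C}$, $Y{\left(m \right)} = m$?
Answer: $\frac{6889}{144} \approx 47.84$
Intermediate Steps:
$t{\left(q \right)} = - 3 q$
$y{\left(C \right)} = -7 + \frac{1}{C}$ ($y{\left(C \right)} = -7 + 1 \frac{1}{C} = -7 + \frac{1}{C}$)
$y^{2}{\left(Y{\left(t{\left(-4 \right)} \right)} \right)} = \left(-7 + \frac{1}{\left(-3\right) \left(-4\right)}\right)^{2} = \left(-7 + \frac{1}{12}\right)^{2} = \left(- \frac{83}{12}\right)^{2} = \frac{6889}{144}$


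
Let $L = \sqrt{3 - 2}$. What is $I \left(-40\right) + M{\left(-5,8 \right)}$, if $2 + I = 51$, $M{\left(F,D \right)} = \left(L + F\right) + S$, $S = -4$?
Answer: $-1968$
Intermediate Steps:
$L = 1$ ($L = \sqrt{1} = 1$)
$M{\left(F,D \right)} = -3 + F$ ($M{\left(F,D \right)} = \left(1 + F\right) - 4 = -3 + F$)
$I = 49$ ($I = -2 + 51 = 49$)
$I \left(-40\right) + M{\left(-5,8 \right)} = 49 \left(-40\right) - 8 = -1960 - 8 = -1968$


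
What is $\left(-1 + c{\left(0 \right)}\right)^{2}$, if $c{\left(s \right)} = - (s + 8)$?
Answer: $81$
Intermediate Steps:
$c{\left(s \right)} = -8 - s$ ($c{\left(s \right)} = - (8 + s) = -8 - s$)
$\left(-1 + c{\left(0 \right)}\right)^{2} = \left(-1 - 8\right)^{2} = \left(-9\right)^{2} = 81$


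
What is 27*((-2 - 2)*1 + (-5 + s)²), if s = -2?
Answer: 1215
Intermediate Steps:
27*((-2 - 2)*1 + (-5 + s)²) = 27*((-2 - 2)*1 + (-5 - 2)²) = 27*(-4*1 + (-7)²) = 27*(-4 + 49) = 27*45 = 1215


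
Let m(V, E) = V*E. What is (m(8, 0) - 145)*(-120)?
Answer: 17400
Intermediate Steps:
m(V, E) = E*V
(m(8, 0) - 145)*(-120) = (0*8 - 145)*(-120) = (0 - 145)*(-120) = -145*(-120) = 17400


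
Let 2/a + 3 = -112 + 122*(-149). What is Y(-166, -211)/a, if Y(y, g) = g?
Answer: 3859823/2 ≈ 1.9299e+6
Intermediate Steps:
a = -2/18293 (a = 2/(-3 + (-112 + 122*(-149))) = 2/(-3 + (-112 - 18178)) = 2/(-3 - 18290) = 2/(-18293) = 2*(-1/18293) = -2/18293 ≈ -0.00010933)
Y(-166, -211)/a = -211/(-2/18293) = -211*(-18293/2) = 3859823/2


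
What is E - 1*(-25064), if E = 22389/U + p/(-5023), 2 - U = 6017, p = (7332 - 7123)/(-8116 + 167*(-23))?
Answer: 274342429503952/10947302005 ≈ 25060.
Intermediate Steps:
p = -19/1087 (p = 209/(-8116 - 3841) = 209/(-11957) = 209*(-1/11957) = -19/1087 ≈ -0.017479)
U = -6015 (U = 2 - 1*6017 = 2 - 6017 = -6015)
E = -40747949368/10947302005 (E = 22389/(-6015) - 19/1087/(-5023) = 22389*(-1/6015) - 19/1087*(-1/5023) = -7463/2005 + 19/5460001 = -40747949368/10947302005 ≈ -3.7222)
E - 1*(-25064) = -40747949368/10947302005 - 1*(-25064) = -40747949368/10947302005 + 25064 = 274342429503952/10947302005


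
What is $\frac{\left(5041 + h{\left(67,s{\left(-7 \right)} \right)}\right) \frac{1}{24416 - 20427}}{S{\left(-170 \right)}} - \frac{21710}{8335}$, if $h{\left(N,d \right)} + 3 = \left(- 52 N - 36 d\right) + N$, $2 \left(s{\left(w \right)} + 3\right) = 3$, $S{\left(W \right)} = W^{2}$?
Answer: $- \frac{20022083439}{7687010428} \approx -2.6047$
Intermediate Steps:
$s{\left(w \right)} = - \frac{3}{2}$ ($s{\left(w \right)} = -3 + \frac{1}{2} \cdot 3 = -3 + \frac{3}{2} = - \frac{3}{2}$)
$h{\left(N,d \right)} = -3 - 51 N - 36 d$ ($h{\left(N,d \right)} = -3 - \left(36 d + 51 N\right) = -3 - 51 N - 36 d$)
$\frac{\left(5041 + h{\left(67,s{\left(-7 \right)} \right)}\right) \frac{1}{24416 - 20427}}{S{\left(-170 \right)}} - \frac{21710}{8335} = \frac{\left(5041 - 3366\right) \frac{1}{24416 - 20427}}{\left(-170\right)^{2}} - \frac{21710}{8335} = \frac{\left(5041 - 3366\right) \frac{1}{3989}}{28900} - \frac{4342}{1667} = \left(5041 - 3366\right) \frac{1}{3989} \cdot \frac{1}{28900} - \frac{4342}{1667} = 1675 \cdot \frac{1}{3989} \cdot \frac{1}{28900} - \frac{4342}{1667} = \frac{1675}{3989} \cdot \frac{1}{28900} - \frac{4342}{1667} = \frac{67}{4611284} - \frac{4342}{1667} = - \frac{20022083439}{7687010428}$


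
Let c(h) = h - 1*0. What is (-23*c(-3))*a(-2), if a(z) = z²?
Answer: 276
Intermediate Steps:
c(h) = h (c(h) = h + 0 = h)
(-23*c(-3))*a(-2) = -23*(-3)*(-2)² = 69*4 = 276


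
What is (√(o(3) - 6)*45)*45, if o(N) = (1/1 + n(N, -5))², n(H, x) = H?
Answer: 2025*√10 ≈ 6403.6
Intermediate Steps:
o(N) = (1 + N)² (o(N) = (1/1 + N)² = (1 + N)²)
(√(o(3) - 6)*45)*45 = (√((1 + 3)² - 6)*45)*45 = (√(4² - 6)*45)*45 = (√(16 - 6)*45)*45 = (√10*45)*45 = (45*√10)*45 = 2025*√10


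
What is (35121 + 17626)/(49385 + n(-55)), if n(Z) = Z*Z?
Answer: 52747/52410 ≈ 1.0064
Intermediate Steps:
n(Z) = Z**2
(35121 + 17626)/(49385 + n(-55)) = (35121 + 17626)/(49385 + (-55)**2) = 52747/(49385 + 3025) = 52747/52410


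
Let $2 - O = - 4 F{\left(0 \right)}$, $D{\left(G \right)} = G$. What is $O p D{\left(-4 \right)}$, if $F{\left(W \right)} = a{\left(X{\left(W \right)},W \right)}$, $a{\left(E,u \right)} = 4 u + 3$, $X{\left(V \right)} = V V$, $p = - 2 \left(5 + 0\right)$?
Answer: $560$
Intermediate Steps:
$p = -10$ ($p = \left(-2\right) 5 = -10$)
$X{\left(V \right)} = V^{2}$
$a{\left(E,u \right)} = 3 + 4 u$
$F{\left(W \right)} = 3 + 4 W$
$O = 14$ ($O = 2 - - 4 \left(3 + 4 \cdot 0\right) = 2 - - 4 \left(3 + 0\right) = 2 - \left(-4\right) 3 = 2 - -12 = 2 + 12 = 14$)
$O p D{\left(-4 \right)} = 14 \left(-10\right) \left(-4\right) = \left(-140\right) \left(-4\right) = 560$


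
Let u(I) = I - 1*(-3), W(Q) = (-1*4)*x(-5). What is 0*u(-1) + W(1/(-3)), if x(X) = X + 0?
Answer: 20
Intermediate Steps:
x(X) = X
W(Q) = 20 (W(Q) = -1*4*(-5) = -4*(-5) = 20)
u(I) = 3 + I (u(I) = I + 3 = 3 + I)
0*u(-1) + W(1/(-3)) = 0*(3 - 1) + 20 = 0*2 + 20 = 0 + 20 = 20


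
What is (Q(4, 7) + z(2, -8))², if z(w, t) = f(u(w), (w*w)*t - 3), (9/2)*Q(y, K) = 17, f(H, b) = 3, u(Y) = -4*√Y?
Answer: 3721/81 ≈ 45.938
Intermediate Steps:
Q(y, K) = 34/9 (Q(y, K) = (2/9)*17 = 34/9)
z(w, t) = 3
(Q(4, 7) + z(2, -8))² = (34/9 + 3)² = (61/9)² = 3721/81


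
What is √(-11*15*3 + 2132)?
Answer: √1637 ≈ 40.460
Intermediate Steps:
√(-11*15*3 + 2132) = √(-165*3 + 2132) = √(-495 + 2132) = √1637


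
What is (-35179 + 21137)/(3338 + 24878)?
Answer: -7021/14108 ≈ -0.49766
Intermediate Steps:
(-35179 + 21137)/(3338 + 24878) = -14042/28216 = -14042*1/28216 = -7021/14108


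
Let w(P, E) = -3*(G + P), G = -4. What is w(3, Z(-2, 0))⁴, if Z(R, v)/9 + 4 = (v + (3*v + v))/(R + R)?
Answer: 81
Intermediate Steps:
Z(R, v) = -36 + 45*v/(2*R) (Z(R, v) = -36 + 9*((v + (3*v + v))/(R + R)) = -36 + 9*((v + 4*v)/((2*R))) = -36 + 9*((5*v)*(1/(2*R))) = -36 + 9*(5*v/(2*R)) = -36 + 45*v/(2*R))
w(P, E) = 12 - 3*P (w(P, E) = -3*(-4 + P) = 12 - 3*P)
w(3, Z(-2, 0))⁴ = (12 - 3*3)⁴ = (12 - 9)⁴ = 3⁴ = 81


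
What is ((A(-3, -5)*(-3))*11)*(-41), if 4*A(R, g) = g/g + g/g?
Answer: 1353/2 ≈ 676.50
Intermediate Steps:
A(R, g) = ½ (A(R, g) = (g/g + g/g)/4 = (1 + 1)/4 = (¼)*2 = ½)
((A(-3, -5)*(-3))*11)*(-41) = (((½)*(-3))*11)*(-41) = -3/2*11*(-41) = -33/2*(-41) = 1353/2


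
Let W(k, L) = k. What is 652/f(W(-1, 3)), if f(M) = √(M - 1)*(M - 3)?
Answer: 163*I*√2/2 ≈ 115.26*I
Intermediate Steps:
f(M) = √(-1 + M)*(-3 + M)
652/f(W(-1, 3)) = 652/((√(-1 - 1)*(-3 - 1))) = 652/((√(-2)*(-4))) = 652/(((I*√2)*(-4))) = 652/((-4*I*√2)) = 652*(I*√2/8) = 163*I*√2/2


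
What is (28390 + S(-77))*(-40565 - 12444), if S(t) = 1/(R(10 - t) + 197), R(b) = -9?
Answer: -282926048889/188 ≈ -1.5049e+9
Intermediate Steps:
S(t) = 1/188 (S(t) = 1/(-9 + 197) = 1/188)
(28390 + S(-77))*(-40565 - 12444) = (28390 + 1/188)*(-40565 - 12444) = (5337321/188)*(-53009) = -282926048889/188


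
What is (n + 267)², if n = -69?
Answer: 39204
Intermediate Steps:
(n + 267)² = (-69 + 267)² = 198² = 39204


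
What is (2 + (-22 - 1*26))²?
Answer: 2116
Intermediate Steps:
(2 + (-22 - 1*26))² = (2 + (-22 - 26))² = (2 - 48)² = (-46)² = 2116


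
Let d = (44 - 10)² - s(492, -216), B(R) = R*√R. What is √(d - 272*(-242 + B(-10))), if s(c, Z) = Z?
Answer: 2*√(16799 + 680*I*√10) ≈ 259.75 + 16.557*I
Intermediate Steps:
B(R) = R^(3/2)
d = 1372 (d = (44 - 10)² - 1*(-216) = 34² + 216 = 1156 + 216 = 1372)
√(d - 272*(-242 + B(-10))) = √(1372 - 272*(-242 + (-10)^(3/2))) = √(1372 - 272*(-242 - 10*I*√10)) = √(1372 + (65824 + 2720*I*√10)) = √(67196 + 2720*I*√10)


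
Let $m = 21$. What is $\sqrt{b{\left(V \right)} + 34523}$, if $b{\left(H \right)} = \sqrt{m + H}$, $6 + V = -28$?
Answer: $\sqrt{34523 + i \sqrt{13}} \approx 185.8 + 0.0097 i$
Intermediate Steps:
$V = -34$ ($V = -6 - 28 = -34$)
$b{\left(H \right)} = \sqrt{21 + H}$
$\sqrt{b{\left(V \right)} + 34523} = \sqrt{\sqrt{21 - 34} + 34523} = \sqrt{\sqrt{-13} + 34523} = \sqrt{i \sqrt{13} + 34523} = \sqrt{34523 + i \sqrt{13}}$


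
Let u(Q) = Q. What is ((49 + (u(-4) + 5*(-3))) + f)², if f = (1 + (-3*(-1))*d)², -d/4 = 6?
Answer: 25715041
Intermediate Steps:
d = -24 (d = -4*6 = -24)
f = 5041 (f = (1 - 3*(-1)*(-24))² = (1 + 3*(-24))² = (1 - 72)² = (-71)² = 5041)
((49 + (u(-4) + 5*(-3))) + f)² = ((49 + (-4 + 5*(-3))) + 5041)² = ((49 + (-4 - 15)) + 5041)² = ((49 - 19) + 5041)² = (30 + 5041)² = 5071² = 25715041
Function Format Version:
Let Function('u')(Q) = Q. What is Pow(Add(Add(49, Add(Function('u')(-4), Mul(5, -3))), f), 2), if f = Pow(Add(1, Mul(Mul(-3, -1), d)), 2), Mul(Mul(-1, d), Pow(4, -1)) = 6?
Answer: 25715041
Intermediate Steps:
d = -24 (d = Mul(-4, 6) = -24)
f = 5041 (f = Pow(Add(1, Mul(Mul(-3, -1), -24)), 2) = Pow(Add(1, Mul(3, -24)), 2) = Pow(Add(1, -72), 2) = Pow(-71, 2) = 5041)
Pow(Add(Add(49, Add(Function('u')(-4), Mul(5, -3))), f), 2) = Pow(Add(Add(49, Add(-4, Mul(5, -3))), 5041), 2) = Pow(Add(Add(49, Add(-4, -15)), 5041), 2) = Pow(Add(Add(49, -19), 5041), 2) = Pow(Add(30, 5041), 2) = Pow(5071, 2) = 25715041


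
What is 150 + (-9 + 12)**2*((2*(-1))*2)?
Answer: 114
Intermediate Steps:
150 + (-9 + 12)**2*((2*(-1))*2) = 150 + 3**2*(-2*2) = 150 + 9*(-4) = 150 - 36 = 114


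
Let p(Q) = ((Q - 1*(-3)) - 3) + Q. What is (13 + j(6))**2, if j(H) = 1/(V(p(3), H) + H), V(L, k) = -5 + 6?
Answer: 8464/49 ≈ 172.73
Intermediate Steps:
p(Q) = 2*Q (p(Q) = ((Q + 3) - 3) + Q = ((3 + Q) - 3) + Q = Q + Q = 2*Q)
V(L, k) = 1
j(H) = 1/(1 + H)
(13 + j(6))**2 = (13 + 1/(1 + 6))**2 = (13 + 1/7)**2 = (92/7)**2 = 8464/49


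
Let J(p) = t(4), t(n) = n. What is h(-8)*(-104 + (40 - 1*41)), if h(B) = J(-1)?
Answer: -420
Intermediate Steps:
J(p) = 4
h(B) = 4
h(-8)*(-104 + (40 - 1*41)) = 4*(-104 + (40 - 1*41)) = 4*(-104 + (40 - 41)) = 4*(-104 - 1) = 4*(-105) = -420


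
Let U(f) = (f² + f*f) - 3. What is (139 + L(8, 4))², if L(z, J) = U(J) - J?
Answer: 26896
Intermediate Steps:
U(f) = -3 + 2*f² (U(f) = (f² + f²) - 3 = 2*f² - 3 = -3 + 2*f²)
L(z, J) = -3 - J + 2*J² (L(z, J) = (-3 + 2*J²) - J = -3 - J + 2*J²)
(139 + L(8, 4))² = (139 + (-3 - 1*4 + 2*4²))² = (139 + (-3 - 4 + 2*16))² = (139 + (-3 - 4 + 32))² = (139 + 25)² = 164² = 26896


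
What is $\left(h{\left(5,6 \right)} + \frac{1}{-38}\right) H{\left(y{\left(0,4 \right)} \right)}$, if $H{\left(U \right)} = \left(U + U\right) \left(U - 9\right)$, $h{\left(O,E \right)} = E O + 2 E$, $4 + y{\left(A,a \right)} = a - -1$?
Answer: $- \frac{12760}{19} \approx -671.58$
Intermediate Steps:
$y{\left(A,a \right)} = -3 + a$ ($y{\left(A,a \right)} = -4 + \left(a - -1\right) = -4 + \left(a + 1\right) = -4 + \left(1 + a\right) = -3 + a$)
$h{\left(O,E \right)} = 2 E + E O$
$H{\left(U \right)} = 2 U \left(-9 + U\right)$
$\left(h{\left(5,6 \right)} + \frac{1}{-38}\right) H{\left(y{\left(0,4 \right)} \right)} = \left(6 \left(2 + 5\right) + \frac{1}{-38}\right) 2 \left(-3 + 4\right) \left(-9 + \left(-3 + 4\right)\right) = \left(6 \cdot 7 - \frac{1}{38}\right) 2 \cdot 1 \left(-9 + 1\right) = \left(42 - \frac{1}{38}\right) 2 \cdot 1 \left(-8\right) = \frac{1595}{38} \left(-16\right) = - \frac{12760}{19}$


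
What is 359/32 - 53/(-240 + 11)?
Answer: 83907/7328 ≈ 11.450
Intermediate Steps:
359/32 - 53/(-240 + 11) = 359*(1/32) - 53/(-229) = 359/32 - 53*(-1/229) = 359/32 + 53/229 = 83907/7328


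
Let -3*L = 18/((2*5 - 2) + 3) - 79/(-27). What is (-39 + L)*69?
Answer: -830392/297 ≈ -2795.9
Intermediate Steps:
L = -1355/891 (L = -(18/((2*5 - 2) + 3) - 79/(-27))/3 = -(18/((10 - 2) + 3) - 79*(-1/27))/3 = -(18/(8 + 3) + 79/27)/3 = -(18/11 + 79/27)/3 = -1/3*1355/297 = -1355/891 ≈ -1.5208)
(-39 + L)*69 = (-39 - 1355/891)*69 = -36104/891*69 = -830392/297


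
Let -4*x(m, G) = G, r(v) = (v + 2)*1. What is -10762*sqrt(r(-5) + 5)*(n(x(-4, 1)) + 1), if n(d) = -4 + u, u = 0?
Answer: 32286*sqrt(2) ≈ 45659.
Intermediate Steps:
r(v) = 2 + v (r(v) = (2 + v)*1 = 2 + v)
x(m, G) = -G/4
n(d) = -4 (n(d) = -4 + 0 = -4)
-10762*sqrt(r(-5) + 5)*(n(x(-4, 1)) + 1) = -10762*sqrt((2 - 5) + 5)*(-4 + 1) = -10762*sqrt(-3 + 5)*(-3) = -10762*sqrt(2)*(-3) = -(-32286)*sqrt(2) = 32286*sqrt(2)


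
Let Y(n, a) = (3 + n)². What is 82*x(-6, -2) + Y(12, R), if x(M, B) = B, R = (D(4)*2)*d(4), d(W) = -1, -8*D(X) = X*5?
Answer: 61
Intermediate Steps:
D(X) = -5*X/8 (D(X) = -X*5/8 = -5*X/8)
R = 5 (R = (-5/8*4*2)*(-1) = -5/2*2*(-1) = -5*(-1) = 5)
82*x(-6, -2) + Y(12, R) = 82*(-2) + (3 + 12)² = -164 + 15² = -164 + 225 = 61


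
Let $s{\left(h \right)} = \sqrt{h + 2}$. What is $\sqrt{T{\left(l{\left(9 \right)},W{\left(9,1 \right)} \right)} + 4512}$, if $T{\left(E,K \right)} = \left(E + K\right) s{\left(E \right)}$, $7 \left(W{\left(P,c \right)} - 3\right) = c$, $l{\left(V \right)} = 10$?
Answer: $\frac{2 \sqrt{55272 + 322 \sqrt{3}}}{7} \approx 67.51$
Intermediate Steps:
$s{\left(h \right)} = \sqrt{2 + h}$
$W{\left(P,c \right)} = 3 + \frac{c}{7}$
$T{\left(E,K \right)} = \sqrt{2 + E} \left(E + K\right)$ ($T{\left(E,K \right)} = \left(E + K\right) \sqrt{2 + E} = \sqrt{2 + E} \left(E + K\right)$)
$\sqrt{T{\left(l{\left(9 \right)},W{\left(9,1 \right)} \right)} + 4512} = \sqrt{\sqrt{2 + 10} \left(10 + \left(3 + \frac{1}{7} \cdot 1\right)\right) + 4512} = \sqrt{\sqrt{12} \left(10 + \left(3 + \frac{1}{7}\right)\right) + 4512} = \sqrt{2 \sqrt{3} \left(10 + \frac{22}{7}\right) + 4512} = \sqrt{2 \sqrt{3} \cdot \frac{92}{7} + 4512} = \sqrt{\frac{184 \sqrt{3}}{7} + 4512} = \sqrt{4512 + \frac{184 \sqrt{3}}{7}}$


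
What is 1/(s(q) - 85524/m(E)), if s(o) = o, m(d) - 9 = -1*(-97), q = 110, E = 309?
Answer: -53/36932 ≈ -0.0014351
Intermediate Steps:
m(d) = 106 (m(d) = 9 - 1*(-97) = 9 + 97 = 106)
1/(s(q) - 85524/m(E)) = 1/(110 - 85524/106) = 1/(110 - 85524*1/106) = 1/(110 - 42762/53) = 1/(-36932/53) = -53/36932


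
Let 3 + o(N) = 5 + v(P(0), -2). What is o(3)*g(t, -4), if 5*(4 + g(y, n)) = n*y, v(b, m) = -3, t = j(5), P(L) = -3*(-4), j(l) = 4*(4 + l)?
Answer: 164/5 ≈ 32.800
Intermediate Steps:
j(l) = 16 + 4*l
P(L) = 12
t = 36 (t = 16 + 4*5 = 16 + 20 = 36)
o(N) = -1 (o(N) = -3 + (5 - 3) = -3 + 2 = -1)
g(y, n) = -4 + n*y/5 (g(y, n) = -4 + (n*y)/5 = -4 + n*y/5)
o(3)*g(t, -4) = -(-4 + (1/5)*(-4)*36) = -(-4 - 144/5) = -1*(-164/5) = 164/5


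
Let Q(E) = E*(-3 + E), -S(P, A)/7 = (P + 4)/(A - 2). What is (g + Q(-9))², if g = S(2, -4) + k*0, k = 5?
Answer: 13225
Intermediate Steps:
S(P, A) = -7*(4 + P)/(-2 + A) (S(P, A) = -7*(P + 4)/(A - 2) = -7*(4 + P)/(-2 + A))
g = 7 (g = 7*(-4 - 1*2)/(-2 - 4) + 5*0 = 7*(-4 - 2)/(-6) + 0 = 7*(-⅙)*(-6) + 0 = 7 + 0 = 7)
(g + Q(-9))² = (7 - 9*(-3 - 9))² = (7 - 9*(-12))² = (7 + 108)² = 115² = 13225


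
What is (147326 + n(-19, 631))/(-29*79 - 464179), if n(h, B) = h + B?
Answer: -73969/233235 ≈ -0.31714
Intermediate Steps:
n(h, B) = B + h
(147326 + n(-19, 631))/(-29*79 - 464179) = (147326 + (631 - 19))/(-29*79 - 464179) = (147326 + 612)/(-2291 - 464179) = 147938/(-466470) = 147938*(-1/466470) = -73969/233235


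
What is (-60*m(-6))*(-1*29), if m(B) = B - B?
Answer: 0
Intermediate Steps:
m(B) = 0
(-60*m(-6))*(-1*29) = (-60*0)*(-1*29) = 0*(-29) = 0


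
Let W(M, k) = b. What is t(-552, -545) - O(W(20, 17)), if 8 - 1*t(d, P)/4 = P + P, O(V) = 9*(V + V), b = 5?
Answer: 4302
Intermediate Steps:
W(M, k) = 5
O(V) = 18*V (O(V) = 9*(2*V) = 18*V)
t(d, P) = 32 - 8*P (t(d, P) = 32 - 4*(P + P) = 32 - 8*P)
t(-552, -545) - O(W(20, 17)) = (32 - 8*(-545)) - 18*5 = (32 + 4360) - 1*90 = 4392 - 90 = 4302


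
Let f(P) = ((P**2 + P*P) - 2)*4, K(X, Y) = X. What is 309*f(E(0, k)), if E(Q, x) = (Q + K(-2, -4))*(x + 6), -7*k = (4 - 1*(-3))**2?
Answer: 7416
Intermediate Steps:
k = -7 (k = -(4 - 1*(-3))**2/7 = -(4 + 3)**2/7 = -1/7*7**2 = -1/7*49 = -7)
E(Q, x) = (-2 + Q)*(6 + x) (E(Q, x) = (Q - 2)*(x + 6) = (-2 + Q)*(6 + x))
f(P) = -8 + 8*P**2 (f(P) = ((P**2 + P**2) - 2)*4 = (2*P**2 - 2)*4 = (-2 + 2*P**2)*4 = -8 + 8*P**2)
309*f(E(0, k)) = 309*(-8 + 8*(-12 - 2*(-7) + 6*0 + 0*(-7))**2) = 309*(-8 + 8*(-12 + 14 + 0 + 0)**2) = 309*(-8 + 8*2**2) = 309*(-8 + 8*4) = 309*(-8 + 32) = 309*24 = 7416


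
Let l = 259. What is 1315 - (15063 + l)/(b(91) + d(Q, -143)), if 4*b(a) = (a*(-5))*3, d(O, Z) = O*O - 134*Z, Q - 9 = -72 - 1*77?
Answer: 202031857/153683 ≈ 1314.6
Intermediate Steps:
Q = -140 (Q = 9 + (-72 - 1*77) = 9 + (-72 - 77) = 9 - 149 = -140)
d(O, Z) = O² - 134*Z
b(a) = -15*a/4 (b(a) = ((a*(-5))*3)/4 = (-5*a*3)/4 = (-15*a)/4 = -15*a/4)
1315 - (15063 + l)/(b(91) + d(Q, -143)) = 1315 - (15063 + 259)/(-15/4*91 + ((-140)² - 134*(-143))) = 1315 - 15322/(-1365/4 + (19600 + 19162)) = 1315 - 15322/(-1365/4 + 38762) = 1315 - 15322/153683/4 = 1315 - 15322*4/153683 = 1315 - 1*61288/153683 = 1315 - 61288/153683 = 202031857/153683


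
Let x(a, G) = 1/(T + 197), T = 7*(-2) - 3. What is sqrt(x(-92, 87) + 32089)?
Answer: sqrt(28880105)/30 ≈ 179.13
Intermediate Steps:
T = -17 (T = -14 - 3 = -17)
x(a, G) = 1/180 (x(a, G) = 1/(-17 + 197) = 1/180)
sqrt(x(-92, 87) + 32089) = sqrt(1/180 + 32089) = sqrt(5776021/180) = sqrt(28880105)/30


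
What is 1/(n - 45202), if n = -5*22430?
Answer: -1/157352 ≈ -6.3552e-6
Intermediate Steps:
n = -112150
1/(n - 45202) = 1/(-112150 - 45202) = 1/(-157352) = -1/157352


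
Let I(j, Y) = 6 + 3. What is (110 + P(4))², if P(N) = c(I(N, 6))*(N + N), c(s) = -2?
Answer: 8836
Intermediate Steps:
I(j, Y) = 9
P(N) = -4*N (P(N) = -2*(N + N) = -4*N)
(110 + P(4))² = (110 - 4*4)² = (110 - 16)² = 94² = 8836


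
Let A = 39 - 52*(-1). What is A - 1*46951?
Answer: -46860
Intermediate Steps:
A = 91 (A = 39 + 52 = 91)
A - 1*46951 = 91 - 1*46951 = 91 - 46951 = -46860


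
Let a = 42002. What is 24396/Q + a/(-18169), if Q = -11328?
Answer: -76587465/17151536 ≈ -4.4653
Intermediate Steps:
24396/Q + a/(-18169) = 24396/(-11328) + 42002/(-18169) = 24396*(-1/11328) + 42002*(-1/18169) = -2033/944 - 42002/18169 = -76587465/17151536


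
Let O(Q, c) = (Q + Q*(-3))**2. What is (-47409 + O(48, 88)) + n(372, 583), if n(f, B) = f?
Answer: -37821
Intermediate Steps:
O(Q, c) = 4*Q**2 (O(Q, c) = (Q - 3*Q)**2 = (-2*Q)**2 = 4*Q**2)
(-47409 + O(48, 88)) + n(372, 583) = (-47409 + 4*48**2) + 372 = (-47409 + 4*2304) + 372 = (-47409 + 9216) + 372 = -38193 + 372 = -37821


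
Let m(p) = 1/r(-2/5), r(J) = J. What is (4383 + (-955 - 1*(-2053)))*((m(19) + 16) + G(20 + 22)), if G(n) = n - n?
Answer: 147987/2 ≈ 73994.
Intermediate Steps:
m(p) = -5/2 (m(p) = 1/(-2/5) = 1/(-2*⅕) = 1/(-⅖) = -5/2)
G(n) = 0
(4383 + (-955 - 1*(-2053)))*((m(19) + 16) + G(20 + 22)) = (4383 + (-955 - 1*(-2053)))*((-5/2 + 16) + 0) = (4383 + (-955 + 2053))*(27/2 + 0) = (4383 + 1098)*(27/2) = 5481*(27/2) = 147987/2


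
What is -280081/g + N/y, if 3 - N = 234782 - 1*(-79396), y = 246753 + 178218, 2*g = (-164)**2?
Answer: -41083776017/1905003336 ≈ -21.566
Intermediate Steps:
g = 13448 (g = (1/2)*(-164)**2 = (1/2)*26896 = 13448)
y = 424971
N = -314175 (N = 3 - (234782 - 1*(-79396)) = 3 - (234782 + 79396) = 3 - 1*314178 = 3 - 314178 = -314175)
-280081/g + N/y = -280081/13448 - 314175/424971 = -280081*1/13448 - 314175*1/424971 = -280081/13448 - 104725/141657 = -41083776017/1905003336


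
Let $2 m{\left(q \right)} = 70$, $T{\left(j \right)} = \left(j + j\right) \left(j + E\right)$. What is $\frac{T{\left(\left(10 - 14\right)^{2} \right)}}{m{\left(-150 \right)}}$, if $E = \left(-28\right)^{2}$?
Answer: $\frac{5120}{7} \approx 731.43$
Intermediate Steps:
$E = 784$
$T{\left(j \right)} = 2 j \left(784 + j\right)$ ($T{\left(j \right)} = \left(j + j\right) \left(j + 784\right) = 2 j \left(784 + j\right)$)
$m{\left(q \right)} = 35$ ($m{\left(q \right)} = \frac{1}{2} \cdot 70 = 35$)
$\frac{T{\left(\left(10 - 14\right)^{2} \right)}}{m{\left(-150 \right)}} = \frac{2 \left(10 - 14\right)^{2} \left(784 + \left(10 - 14\right)^{2}\right)}{35} = 2 \left(-4\right)^{2} \left(784 + \left(-4\right)^{2}\right) \frac{1}{35} = 2 \cdot 16 \left(784 + 16\right) \frac{1}{35} = 2 \cdot 16 \cdot 800 \cdot \frac{1}{35} = 25600 \cdot \frac{1}{35} = \frac{5120}{7}$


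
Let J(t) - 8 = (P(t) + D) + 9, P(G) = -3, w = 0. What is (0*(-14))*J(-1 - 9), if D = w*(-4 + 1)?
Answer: 0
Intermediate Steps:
D = 0 (D = 0*(-4 + 1) = 0*(-3) = 0)
J(t) = 14 (J(t) = 8 + ((-3 + 0) + 9) = 8 + (-3 + 9) = 8 + 6 = 14)
(0*(-14))*J(-1 - 9) = (0*(-14))*14 = 0*14 = 0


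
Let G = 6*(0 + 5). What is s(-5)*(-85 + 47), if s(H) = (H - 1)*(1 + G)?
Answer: 7068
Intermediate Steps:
G = 30 (G = 6*5 = 30)
s(H) = -31 + 31*H (s(H) = (H - 1)*(1 + 30) = (-1 + H)*31 = -31 + 31*H)
s(-5)*(-85 + 47) = (-31 + 31*(-5))*(-85 + 47) = (-31 - 155)*(-38) = -186*(-38) = 7068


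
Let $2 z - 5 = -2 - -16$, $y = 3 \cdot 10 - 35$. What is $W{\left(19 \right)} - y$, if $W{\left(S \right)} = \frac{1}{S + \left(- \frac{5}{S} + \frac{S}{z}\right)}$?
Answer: $\frac{1989}{394} \approx 5.0482$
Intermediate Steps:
$y = -5$ ($y = 30 - 35 = -5$)
$z = \frac{19}{2}$ ($z = \frac{5}{2} + \frac{-2 - -16}{2} = \frac{5}{2} + \frac{-2 + 16}{2} = \frac{5}{2} + \frac{1}{2} \cdot 14 = \frac{5}{2} + 7 = \frac{19}{2} \approx 9.5$)
$W{\left(S \right)} = \frac{1}{- \frac{5}{S} + \frac{21 S}{19}}$ ($W{\left(S \right)} = \frac{1}{S + \left(- \frac{5}{S} + \frac{S}{\frac{19}{2}}\right)} = \frac{1}{S + \left(- \frac{5}{S} + S \frac{2}{19}\right)} = \frac{1}{S + \left(- \frac{5}{S} + \frac{2 S}{19}\right)} = \frac{1}{- \frac{5}{S} + \frac{21 S}{19}}$)
$W{\left(19 \right)} - y = 19 \cdot 19 \frac{1}{-95 + 21 \cdot 19^{2}} - -5 = 19 \cdot 19 \frac{1}{-95 + 21 \cdot 361} + 5 = 19 \cdot 19 \frac{1}{-95 + 7581} + 5 = 19 \cdot 19 \cdot \frac{1}{7486} + 5 = \frac{19}{394} + 5 = \frac{1989}{394}$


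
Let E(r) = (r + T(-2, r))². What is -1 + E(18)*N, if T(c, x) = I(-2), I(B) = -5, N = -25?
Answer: -4226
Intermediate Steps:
T(c, x) = -5
E(r) = (-5 + r)² (E(r) = (r - 5)² = (-5 + r)²)
-1 + E(18)*N = -1 + (-5 + 18)²*(-25) = -1 + 13²*(-25) = -1 + 169*(-25) = -1 - 4225 = -4226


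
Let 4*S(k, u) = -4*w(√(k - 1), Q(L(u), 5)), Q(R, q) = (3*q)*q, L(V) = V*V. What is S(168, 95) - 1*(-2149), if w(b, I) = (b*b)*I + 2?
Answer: -10378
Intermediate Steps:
L(V) = V²
Q(R, q) = 3*q²
w(b, I) = 2 + I*b² (w(b, I) = b²*I + 2 = I*b² + 2 = 2 + I*b²)
S(k, u) = 73 - 75*k (S(k, u) = (-4*(2 + (3*5²)*(√(k - 1))²))/4 = (-4*(2 + (3*25)*(√(-1 + k))²))/4 = (-4*(2 + 75*(-1 + k)))/4 = (-4*(2 + (-75 + 75*k)))/4 = (-4*(-73 + 75*k))/4 = (292 - 300*k)/4 = 73 - 75*k)
S(168, 95) - 1*(-2149) = (73 - 75*168) - 1*(-2149) = (73 - 12600) + 2149 = -12527 + 2149 = -10378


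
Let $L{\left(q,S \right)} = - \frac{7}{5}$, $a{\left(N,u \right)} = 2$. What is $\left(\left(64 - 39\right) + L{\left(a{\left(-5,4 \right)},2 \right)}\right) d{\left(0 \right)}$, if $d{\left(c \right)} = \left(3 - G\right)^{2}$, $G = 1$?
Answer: $\frac{472}{5} \approx 94.4$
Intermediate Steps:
$L{\left(q,S \right)} = - \frac{7}{5}$ ($L{\left(q,S \right)} = \left(-7\right) \frac{1}{5} = - \frac{7}{5}$)
$d{\left(c \right)} = 4$ ($d{\left(c \right)} = \left(3 - 1\right)^{2} = 2^{2} = 4$)
$\left(\left(64 - 39\right) + L{\left(a{\left(-5,4 \right)},2 \right)}\right) d{\left(0 \right)} = \left(\left(64 - 39\right) - \frac{7}{5}\right) 4 = \left(25 - \frac{7}{5}\right) 4 = \frac{118}{5} \cdot 4 = \frac{472}{5}$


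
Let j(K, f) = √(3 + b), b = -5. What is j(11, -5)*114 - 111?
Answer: -111 + 114*I*√2 ≈ -111.0 + 161.22*I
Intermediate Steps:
j(K, f) = I*√2 (j(K, f) = √(3 - 5) = √(-2) = I*√2)
j(11, -5)*114 - 111 = (I*√2)*114 - 111 = 114*I*√2 - 111 = -111 + 114*I*√2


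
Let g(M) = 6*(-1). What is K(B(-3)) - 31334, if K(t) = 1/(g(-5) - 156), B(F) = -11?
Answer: -5076109/162 ≈ -31334.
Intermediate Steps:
g(M) = -6
K(t) = -1/162 (K(t) = 1/(-6 - 156) = 1/(-162) = -1/162)
K(B(-3)) - 31334 = -1/162 - 31334 = -5076109/162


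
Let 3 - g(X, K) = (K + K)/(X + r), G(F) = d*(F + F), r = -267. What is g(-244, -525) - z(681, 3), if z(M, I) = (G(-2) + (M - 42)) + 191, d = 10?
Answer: -57601/73 ≈ -789.05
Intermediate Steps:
G(F) = 20*F (G(F) = 10*(F + F) = 10*(2*F) = 20*F)
g(X, K) = 3 - 2*K/(-267 + X) (g(X, K) = 3 - (K + K)/(X - 267) = 3 - 2*K/(-267 + X))
z(M, I) = 109 + M (z(M, I) = (20*(-2) + (M - 42)) + 191 = (-40 + (-42 + M)) + 191 = (-82 + M) + 191 = 109 + M)
g(-244, -525) - z(681, 3) = (-801 - 2*(-525) + 3*(-244))/(-267 - 244) - (109 + 681) = (-801 + 1050 - 732)/(-511) - 1*790 = -1/511*(-483) - 790 = 69/73 - 790 = -57601/73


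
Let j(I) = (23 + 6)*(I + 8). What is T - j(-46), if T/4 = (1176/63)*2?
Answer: 3754/3 ≈ 1251.3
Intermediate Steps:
j(I) = 232 + 29*I (j(I) = 29*(8 + I) = 232 + 29*I)
T = 448/3 (T = 4*((1176/63)*2) = 4*((1176*(1/63))*2) = 4*((56/3)*2) = 4*(112/3) = 448/3 ≈ 149.33)
T - j(-46) = 448/3 - (232 + 29*(-46)) = 448/3 - (232 - 1334) = 448/3 - 1*(-1102) = 448/3 + 1102 = 3754/3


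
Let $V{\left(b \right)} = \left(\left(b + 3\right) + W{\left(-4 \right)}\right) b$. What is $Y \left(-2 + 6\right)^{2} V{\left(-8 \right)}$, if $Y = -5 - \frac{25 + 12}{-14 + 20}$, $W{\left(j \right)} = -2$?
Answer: $- \frac{30016}{3} \approx -10005.0$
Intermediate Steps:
$V{\left(b \right)} = b \left(1 + b\right)$ ($V{\left(b \right)} = \left(\left(b + 3\right) - 2\right) b = \left(\left(3 + b\right) - 2\right) b = \left(1 + b\right) b = b \left(1 + b\right)$)
$Y = - \frac{67}{6}$ ($Y = -5 - \frac{37}{6} = - \frac{67}{6} \approx -11.167$)
$Y \left(-2 + 6\right)^{2} V{\left(-8 \right)} = - \frac{67 \left(-2 + 6\right)^{2}}{6} \left(- 8 \left(1 - 8\right)\right) = - \frac{67 \cdot 4^{2}}{6} \left(\left(-8\right) \left(-7\right)\right) = \left(- \frac{67}{6}\right) 16 \cdot 56 = \left(- \frac{536}{3}\right) 56 = - \frac{30016}{3}$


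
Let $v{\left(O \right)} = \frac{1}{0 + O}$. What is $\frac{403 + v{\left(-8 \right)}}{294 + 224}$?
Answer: $\frac{3223}{4144} \approx 0.77775$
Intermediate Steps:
$v{\left(O \right)} = \frac{1}{O}$
$\frac{403 + v{\left(-8 \right)}}{294 + 224} = \frac{403 + \frac{1}{-8}}{294 + 224} = \frac{403 - \frac{1}{8}}{518} = \frac{3223}{8} \cdot \frac{1}{518} = \frac{3223}{4144}$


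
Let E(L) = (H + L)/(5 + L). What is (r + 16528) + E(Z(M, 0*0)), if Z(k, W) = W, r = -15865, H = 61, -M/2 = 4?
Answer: 3376/5 ≈ 675.20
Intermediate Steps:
M = -8 (M = -2*4 = -8)
E(L) = (61 + L)/(5 + L)
(r + 16528) + E(Z(M, 0*0)) = (-15865 + 16528) + (61 + 0*0)/(5 + 0*0) = 663 + (61 + 0)/(5 + 0) = 663 + 61/5 = 3376/5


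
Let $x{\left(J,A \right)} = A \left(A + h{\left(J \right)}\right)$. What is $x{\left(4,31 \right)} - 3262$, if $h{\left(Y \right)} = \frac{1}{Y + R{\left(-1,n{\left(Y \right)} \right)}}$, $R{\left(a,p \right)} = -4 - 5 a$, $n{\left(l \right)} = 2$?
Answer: $- \frac{11474}{5} \approx -2294.8$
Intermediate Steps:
$h{\left(Y \right)} = \frac{1}{1 + Y}$ ($h{\left(Y \right)} = \frac{1}{Y - -1} = \frac{1}{Y + \left(-4 + 5\right)} = \frac{1}{Y + 1} = \frac{1}{1 + Y}$)
$x{\left(J,A \right)} = A \left(A + \frac{1}{1 + J}\right)$
$x{\left(4,31 \right)} - 3262 = \frac{31 \left(1 + 31 \left(1 + 4\right)\right)}{1 + 4} - 3262 = \frac{31 \left(1 + 31 \cdot 5\right)}{5} - 3262 = 31 \cdot \frac{1}{5} \left(1 + 155\right) - 3262 = 31 \cdot \frac{1}{5} \cdot 156 - 3262 = \frac{4836}{5} - 3262 = - \frac{11474}{5}$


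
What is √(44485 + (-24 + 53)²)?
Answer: √45326 ≈ 212.90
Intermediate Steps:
√(44485 + (-24 + 53)²) = √(44485 + 29²) = √(44485 + 841) = √45326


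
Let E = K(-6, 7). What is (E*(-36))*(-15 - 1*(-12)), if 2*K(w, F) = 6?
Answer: 324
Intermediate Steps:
K(w, F) = 3 (K(w, F) = (½)*6 = 3)
E = 3
(E*(-36))*(-15 - 1*(-12)) = (3*(-36))*(-15 - 1*(-12)) = -108*(-15 + 12) = -108*(-3) = 324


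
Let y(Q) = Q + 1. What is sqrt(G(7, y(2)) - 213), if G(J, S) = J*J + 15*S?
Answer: I*sqrt(119) ≈ 10.909*I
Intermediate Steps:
y(Q) = 1 + Q
G(J, S) = J**2 + 15*S
sqrt(G(7, y(2)) - 213) = sqrt((7**2 + 15*(1 + 2)) - 213) = sqrt((49 + 15*3) - 213) = sqrt((49 + 45) - 213) = sqrt(94 - 213) = sqrt(-119) = I*sqrt(119)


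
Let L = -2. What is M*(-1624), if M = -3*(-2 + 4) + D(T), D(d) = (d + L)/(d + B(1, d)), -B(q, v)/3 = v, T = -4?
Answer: 10962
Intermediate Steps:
B(q, v) = -3*v
D(d) = -(-2 + d)/(2*d) (D(d) = (d - 2)/(d - 3*d) = (-2 + d)/((-2*d)) = (-2 + d)*(-1/(2*d)) = -(-2 + d)/(2*d))
M = -27/4 (M = -3*(-2 + 4) + (½)*(2 - 1*(-4))/(-4) = -3*2 + (½)*(-¼)*(2 + 4) = -6 + (½)*(-¼)*6 = -6 - ¾ = -27/4 ≈ -6.7500)
M*(-1624) = -27/4*(-1624) = 10962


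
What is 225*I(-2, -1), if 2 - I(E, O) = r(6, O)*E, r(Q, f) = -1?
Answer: 0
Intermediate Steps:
I(E, O) = 2 + E (I(E, O) = 2 - (-1)*E = 2 + E)
225*I(-2, -1) = 225*(2 - 2) = 225*0 = 0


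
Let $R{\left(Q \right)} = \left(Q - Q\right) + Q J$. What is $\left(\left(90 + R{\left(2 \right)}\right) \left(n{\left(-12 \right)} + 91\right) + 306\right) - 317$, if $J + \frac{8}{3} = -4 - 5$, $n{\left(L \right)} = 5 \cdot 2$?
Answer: $\frac{20167}{3} \approx 6722.3$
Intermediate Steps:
$n{\left(L \right)} = 10$
$J = - \frac{35}{3}$ ($J = - \frac{8}{3} - 9 = - \frac{35}{3} \approx -11.667$)
$R{\left(Q \right)} = - \frac{35 Q}{3}$ ($R{\left(Q \right)} = \left(Q - Q\right) + Q \left(- \frac{35}{3}\right) = 0 - \frac{35 Q}{3} = - \frac{35 Q}{3}$)
$\left(\left(90 + R{\left(2 \right)}\right) \left(n{\left(-12 \right)} + 91\right) + 306\right) - 317 = \left(\left(90 - \frac{70}{3}\right) \left(10 + 91\right) + 306\right) - 317 = \left(\left(90 - \frac{70}{3}\right) 101 + 306\right) - 317 = \left(\frac{200}{3} \cdot 101 + 306\right) - 317 = \left(\frac{20200}{3} + 306\right) - 317 = \frac{21118}{3} - 317 = \frac{20167}{3}$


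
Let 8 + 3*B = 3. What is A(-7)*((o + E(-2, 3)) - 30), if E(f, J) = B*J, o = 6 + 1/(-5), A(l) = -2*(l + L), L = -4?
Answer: -3212/5 ≈ -642.40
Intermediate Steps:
B = -5/3 (B = -8/3 + (⅓)*3 = -8/3 + 1 = -5/3 ≈ -1.6667)
A(l) = 8 - 2*l (A(l) = -2*(l - 4) = -2*(-4 + l) = 8 - 2*l)
o = 29/5 (o = 6 + 1*(-⅕) = 6 - ⅕ = 29/5 ≈ 5.8000)
E(f, J) = -5*J/3
A(-7)*((o + E(-2, 3)) - 30) = (8 - 2*(-7))*((29/5 - 5/3*3) - 30) = (8 + 14)*((29/5 - 5) - 30) = 22*(⅘ - 30) = 22*(-146/5) = -3212/5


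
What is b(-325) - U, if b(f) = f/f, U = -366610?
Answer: 366611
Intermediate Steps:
b(f) = 1
b(-325) - U = 1 - 1*(-366610) = 1 + 366610 = 366611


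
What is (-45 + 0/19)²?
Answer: 2025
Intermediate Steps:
(-45 + 0/19)² = (-45 + 0*(1/19))² = (-45 + 0)² = (-45)² = 2025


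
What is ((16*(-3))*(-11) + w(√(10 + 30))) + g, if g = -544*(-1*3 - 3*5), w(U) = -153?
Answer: 10167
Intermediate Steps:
g = 9792 (g = -544*(-3 - 15) = -544*(-18) = 9792)
((16*(-3))*(-11) + w(√(10 + 30))) + g = ((16*(-3))*(-11) - 153) + 9792 = (-48*(-11) - 153) + 9792 = (528 - 153) + 9792 = 375 + 9792 = 10167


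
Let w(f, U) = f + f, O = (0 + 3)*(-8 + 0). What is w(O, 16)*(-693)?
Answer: 33264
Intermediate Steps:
O = -24 (O = 3*(-8) = -24)
w(f, U) = 2*f
w(O, 16)*(-693) = (2*(-24))*(-693) = -48*(-693) = 33264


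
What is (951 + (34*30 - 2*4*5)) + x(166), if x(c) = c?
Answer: 2097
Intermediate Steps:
(951 + (34*30 - 2*4*5)) + x(166) = (951 + (34*30 - 2*4*5)) + 166 = (951 + (1020 - 8*5)) + 166 = (951 + (1020 - 40)) + 166 = (951 + 980) + 166 = 1931 + 166 = 2097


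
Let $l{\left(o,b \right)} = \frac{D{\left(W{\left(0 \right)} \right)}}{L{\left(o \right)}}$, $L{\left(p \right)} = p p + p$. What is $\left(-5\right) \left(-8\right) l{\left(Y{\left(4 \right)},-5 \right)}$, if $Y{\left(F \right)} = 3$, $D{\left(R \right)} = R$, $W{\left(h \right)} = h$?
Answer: $0$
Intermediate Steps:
$L{\left(p \right)} = p + p^{2}$ ($L{\left(p \right)} = p^{2} + p = p + p^{2}$)
$l{\left(o,b \right)} = 0$ ($l{\left(o,b \right)} = \frac{0}{o \left(1 + o\right)} = 0 \frac{1}{o \left(1 + o\right)} = 0$)
$\left(-5\right) \left(-8\right) l{\left(Y{\left(4 \right)},-5 \right)} = \left(-5\right) \left(-8\right) 0 = 40 \cdot 0 = 0$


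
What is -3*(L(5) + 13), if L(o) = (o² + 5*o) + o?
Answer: -204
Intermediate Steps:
L(o) = o² + 6*o
-3*(L(5) + 13) = -3*(5*(6 + 5) + 13) = -3*(5*11 + 13) = -3*(55 + 13) = -3*68 = -204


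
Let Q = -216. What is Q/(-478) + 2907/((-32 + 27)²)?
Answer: 697473/5975 ≈ 116.73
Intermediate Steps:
Q/(-478) + 2907/((-32 + 27)²) = -216/(-478) + 2907/((-32 + 27)²) = -216*(-1/478) + 2907/((-5)²) = 108/239 + 2907/25 = 697473/5975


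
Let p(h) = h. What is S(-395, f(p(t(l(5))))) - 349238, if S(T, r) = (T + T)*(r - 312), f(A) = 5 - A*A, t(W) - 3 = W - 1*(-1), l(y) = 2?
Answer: -78268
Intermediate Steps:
t(W) = 4 + W (t(W) = 3 + (W - 1*(-1)) = 3 + (W + 1) = 3 + (1 + W) = 4 + W)
f(A) = 5 - A**2
S(T, r) = 2*T*(-312 + r) (S(T, r) = (2*T)*(-312 + r) = 2*T*(-312 + r))
S(-395, f(p(t(l(5))))) - 349238 = 2*(-395)*(-312 + (5 - (4 + 2)**2)) - 349238 = 2*(-395)*(-312 + (5 - 1*6**2)) - 349238 = 2*(-395)*(-312 + (5 - 1*36)) - 349238 = 2*(-395)*(-312 + (5 - 36)) - 349238 = 2*(-395)*(-312 - 31) - 349238 = 2*(-395)*(-343) - 349238 = 270970 - 349238 = -78268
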